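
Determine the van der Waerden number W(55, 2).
W(55, 2) = 55 + 1 = 56

A 2-term AP is any pair of integers, so a monochromatic 2-AP exists iff some colour is used at least twice. With 55 colours, the colouring i ↦ i on {1, ..., 55} uses each colour once, avoiding any monochromatic pair, so W(55, 2) > 55. For {1, ..., 56}, pigeonhole forces two integers of the same colour, which form a monochromatic 2-AP. Hence W(55, 2) = 56.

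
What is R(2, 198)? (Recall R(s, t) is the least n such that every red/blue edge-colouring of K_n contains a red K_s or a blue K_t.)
R(2, 198) = 198

R(2, k) = k for all k ≥ 2: in a 2-colouring of K_k, either some edge is red (a red K_2) or all edges are blue (a blue K_k). And K_{197} coloured all-blue has no blue K_198, so R(2, 198) > 197. Hence R(2, 198) = 198.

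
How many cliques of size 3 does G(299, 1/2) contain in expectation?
E[# K_3] = C(299, 3) · (1/2)^C(3, 2) = 4410549 / 2^3 = 551318.625

For each 3-subset S of vertices (there are C(299, 3) = 4410549 such S), let X_S = 1 if S induces a K_3 (all C(3, 2) = 3 edges present). Then P(X_S = 1) = (1/2)^3 = 1/8. By linearity of expectation, E[# K_3] = C(299, 3) · (1/2)^3 = 4410549 / 8 = 551318.625.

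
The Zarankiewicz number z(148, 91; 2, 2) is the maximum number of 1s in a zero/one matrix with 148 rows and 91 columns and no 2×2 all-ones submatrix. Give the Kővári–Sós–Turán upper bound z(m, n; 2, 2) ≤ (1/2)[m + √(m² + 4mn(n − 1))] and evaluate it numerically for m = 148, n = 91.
z(148, 91; 2, 2) ≤ (1/2)[148 + √(148² + 4·148·91·90)] = (1/2)[148 + √4870384] = 1177.4473

Kővári–Sós–Turán: let r_1, ..., r_148 be the row sums and z = Σ r_i the total number of 1s. Each pair of columns can share at most one row with both entries 1 (else a 2×2 all-ones block appears), so Σ_i C(r_i, 2) ≤ C(91, 2) = 4095. By convexity Σ_i C(r_i, 2) ≥ 148·C(z/148, 2) = z(z − 148)/(2·148), giving z² − 148z − 148·91·90 ≤ 0 and hence z ≤ (1/2)[148 + √(21904 + 4·1212120)] = (1/2)[148 + √4870384] ≈ (1/2)(148 + 2206.8947) = 1177.4473.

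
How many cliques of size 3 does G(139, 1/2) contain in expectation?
E[# K_3] = C(139, 3) · (1/2)^C(3, 2) = 437989 / 2^3 = 54748.625

For each 3-subset S of vertices (there are C(139, 3) = 437989 such S), let X_S = 1 if S induces a K_3 (all C(3, 2) = 3 edges present). Then P(X_S = 1) = (1/2)^3 = 1/8. By linearity of expectation, E[# K_3] = C(139, 3) · (1/2)^3 = 437989 / 8 = 54748.625.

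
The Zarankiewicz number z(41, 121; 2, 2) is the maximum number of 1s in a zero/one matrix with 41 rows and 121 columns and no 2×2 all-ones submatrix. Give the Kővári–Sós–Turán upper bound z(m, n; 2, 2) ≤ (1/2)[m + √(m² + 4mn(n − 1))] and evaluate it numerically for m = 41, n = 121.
z(41, 121; 2, 2) ≤ (1/2)[41 + √(41² + 4·41·121·120)] = (1/2)[41 + √2382961] = 792.3421

Kővári–Sós–Turán: let r_1, ..., r_41 be the row sums and z = Σ r_i the total number of 1s. Each pair of columns can share at most one row with both entries 1 (else a 2×2 all-ones block appears), so Σ_i C(r_i, 2) ≤ C(121, 2) = 7260. By convexity Σ_i C(r_i, 2) ≥ 41·C(z/41, 2) = z(z − 41)/(2·41), giving z² − 41z − 41·121·120 ≤ 0 and hence z ≤ (1/2)[41 + √(1681 + 4·595320)] = (1/2)[41 + √2382961] ≈ (1/2)(41 + 1543.6842) = 792.3421.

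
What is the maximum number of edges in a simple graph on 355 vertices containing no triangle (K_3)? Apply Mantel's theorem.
ex(355, K_3) = ⌊355^2/4⌋ = 31506

Mantel (1907): a triangle-free graph on n vertices has at most ⌊n^2/4⌋ edges, with equality for the complete bipartite graph K_{⌊n/2⌋, ⌈n/2⌉}. For n = 355: ⌊355^2/4⌋ = ⌊126025/4⌋ = 31506. The extremal graph is K_{177, 178}, which has 177·178 = 31506 edges.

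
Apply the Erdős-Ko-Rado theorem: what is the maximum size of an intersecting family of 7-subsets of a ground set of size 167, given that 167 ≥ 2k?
max |F| = C(166, 6) = 26523563913

The Erdős-Ko-Rado theorem states: for n ≥ 2k, an intersecting family of k-subsets of an n-element set has size at most C(n − 1, k − 1), with equality for 'star' families {A ⊆ [n] : |A| = k, i ∈ A} (fix an element i). For n = 167, k = 7: C(166, 6) = 26523563913.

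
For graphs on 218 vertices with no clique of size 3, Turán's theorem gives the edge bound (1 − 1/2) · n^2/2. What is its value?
Turán density bound = (1/2) · 218^2/2 = 11881

Turán's theorem: ex(n, K_{r+1}) is achieved by the complete r-partite Turán graph T(n, r) with parts as balanced as possible, and is at most (1 − 1/r) · n^2/2. For r = 2, n = 218: the density bound is (1/2) · 47524/2 = 11881. Since 2 ∣ 218, the Turán graph T(218, 2) has parts of equal size 109, and its edge count e(T(218, 2)) = 11881 attains the density bound exactly.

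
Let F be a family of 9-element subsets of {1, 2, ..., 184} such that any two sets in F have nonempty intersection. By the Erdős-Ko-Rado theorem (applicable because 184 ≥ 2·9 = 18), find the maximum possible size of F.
max |F| = C(183, 8) = 26712344173086

Erdős-Ko-Rado (1961): when n ≥ 2k, max |F| = C(n−1, k−1). The bound is attained by the star {A : i ∈ A} for any fixed i ∈ [n]. Here C(184−1, 9−1) = C(183, 8) = 26712344173086.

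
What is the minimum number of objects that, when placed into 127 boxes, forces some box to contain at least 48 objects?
n = (48 − 1)·127 + 1 = 5970

By the generalised pigeonhole principle, to guarantee some box contains ≥ r objects we need more than (r − 1) · k objects total. Threshold: n = (r − 1) · k + 1. With r = 48 and k = 127: n = 47 · 127 + 1 = 5969 + 1 = 5970. For n = 5969 = 47 · 127, we can put exactly 47 objects in every box, avoiding 48 in any single one — so 5970 is tight.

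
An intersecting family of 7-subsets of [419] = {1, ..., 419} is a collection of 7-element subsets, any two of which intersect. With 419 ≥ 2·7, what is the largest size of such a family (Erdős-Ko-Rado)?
max |F| = C(418, 6) = 7146142307304

The Erdős-Ko-Rado theorem states: for n ≥ 2k, an intersecting family of k-subsets of an n-element set has size at most C(n − 1, k − 1), with equality for 'star' families {A ⊆ [n] : |A| = k, i ∈ A} (fix an element i). For n = 419, k = 7: C(418, 6) = 7146142307304.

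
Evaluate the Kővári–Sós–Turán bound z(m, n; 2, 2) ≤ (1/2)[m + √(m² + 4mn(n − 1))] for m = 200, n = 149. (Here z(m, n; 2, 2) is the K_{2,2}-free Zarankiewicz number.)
z(200, 149; 2, 2) ≤ (1/2)[200 + √(200² + 4·200·149·148)] = (1/2)[200 + √17681600] = 2202.4747

Kővári–Sós–Turán: let r_1, ..., r_200 be the row sums and z = Σ r_i the total number of 1s. Each pair of columns can share at most one row with both entries 1 (else a 2×2 all-ones block appears), so Σ_i C(r_i, 2) ≤ C(149, 2) = 11026. By convexity Σ_i C(r_i, 2) ≥ 200·C(z/200, 2) = z(z − 200)/(2·200), giving z² − 200z − 200·149·148 ≤ 0 and hence z ≤ (1/2)[200 + √(40000 + 4·4410400)] = (1/2)[200 + √17681600] ≈ (1/2)(200 + 4204.9495) = 2202.4747.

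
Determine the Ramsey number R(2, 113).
R(2, 113) = 113

R(2, k) = k for all k ≥ 2: in a 2-colouring of K_k, either some edge is red (a red K_2) or all edges are blue (a blue K_k). And K_{112} coloured all-blue has no blue K_113, so R(2, 113) > 112. Hence R(2, 113) = 113.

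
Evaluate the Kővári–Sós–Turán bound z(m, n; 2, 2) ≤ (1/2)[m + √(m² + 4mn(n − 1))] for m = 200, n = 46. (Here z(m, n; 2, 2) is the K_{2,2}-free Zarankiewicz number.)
z(200, 46; 2, 2) ≤ (1/2)[200 + √(200² + 4·200·46·45)] = (1/2)[200 + √1696000] = 751.1528

Kővári–Sós–Turán: let r_1, ..., r_200 be the row sums and z = Σ r_i the total number of 1s. Each pair of columns can share at most one row with both entries 1 (else a 2×2 all-ones block appears), so Σ_i C(r_i, 2) ≤ C(46, 2) = 1035. By convexity Σ_i C(r_i, 2) ≥ 200·C(z/200, 2) = z(z − 200)/(2·200), giving z² − 200z − 200·46·45 ≤ 0 and hence z ≤ (1/2)[200 + √(40000 + 4·414000)] = (1/2)[200 + √1696000] ≈ (1/2)(200 + 1302.3056) = 751.1528.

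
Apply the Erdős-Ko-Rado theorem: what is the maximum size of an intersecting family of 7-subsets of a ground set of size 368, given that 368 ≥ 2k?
max |F| = C(367, 6) = 3257047534741

The Erdős-Ko-Rado theorem states: for n ≥ 2k, an intersecting family of k-subsets of an n-element set has size at most C(n − 1, k − 1), with equality for 'star' families {A ⊆ [n] : |A| = k, i ∈ A} (fix an element i). For n = 368, k = 7: C(367, 6) = 3257047534741.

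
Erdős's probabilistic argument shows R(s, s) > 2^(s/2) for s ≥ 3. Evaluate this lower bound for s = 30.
2^(30/2) = 32768; so R(30, 30) > 32768

Colour each edge of K_n uniformly at random with red/blue. The expected number of monochromatic K_30 is C(n, 30) · 2 · 2^(−C(30,2)). If C(n, 30) · 2^(1 − C(30,2)) < 1, then with positive probability no monochromatic K_30 exists, so R(30, 30) > n. The standard estimate C(n, 30) ≤ n^30/30! shows this inequality holds whenever n ≤ 2^(30/2) (since 30! · 2^(C(30,2) − 1) > 2^(30^2/2) ≥ n^30). Hence R(30, 30) > 2^(30/2) = 32768.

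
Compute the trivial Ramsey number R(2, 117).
R(2, 117) = 117

R(2, k) = k for all k ≥ 2: in a 2-colouring of K_k, either some edge is red (a red K_2) or all edges are blue (a blue K_k). And K_{116} coloured all-blue has no blue K_117, so R(2, 117) > 116. Hence R(2, 117) = 117.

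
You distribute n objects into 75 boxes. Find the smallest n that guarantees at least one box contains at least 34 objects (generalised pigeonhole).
n = (34 − 1)·75 + 1 = 2476

By the generalised pigeonhole principle, to guarantee some box contains ≥ r objects we need more than (r − 1) · k objects total. Threshold: n = (r − 1) · k + 1. With r = 34 and k = 75: n = 33 · 75 + 1 = 2475 + 1 = 2476. For n = 2475 = 33 · 75, we can put exactly 33 objects in every box, avoiding 34 in any single one — so 2476 is tight.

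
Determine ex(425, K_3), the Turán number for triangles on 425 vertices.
ex(425, K_3) = ⌊425^2/4⌋ = 45156

Mantel (1907): a triangle-free graph on n vertices has at most ⌊n^2/4⌋ edges, with equality for the complete bipartite graph K_{⌊n/2⌋, ⌈n/2⌉}. For n = 425: ⌊425^2/4⌋ = ⌊180625/4⌋ = 45156. The extremal graph is K_{212, 213}, which has 212·213 = 45156 edges.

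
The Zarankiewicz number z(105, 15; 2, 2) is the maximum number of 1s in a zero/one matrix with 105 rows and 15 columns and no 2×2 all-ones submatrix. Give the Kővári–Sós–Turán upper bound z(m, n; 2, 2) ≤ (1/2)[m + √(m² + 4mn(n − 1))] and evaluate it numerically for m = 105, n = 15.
z(105, 15; 2, 2) ≤ (1/2)[105 + √(105² + 4·105·15·14)] = (1/2)[105 + √99225] = 210

Kővári–Sós–Turán: let r_1, ..., r_105 be the row sums and z = Σ r_i the total number of 1s. Each pair of columns can share at most one row with both entries 1 (else a 2×2 all-ones block appears), so Σ_i C(r_i, 2) ≤ C(15, 2) = 105. By convexity Σ_i C(r_i, 2) ≥ 105·C(z/105, 2) = z(z − 105)/(2·105), giving z² − 105z − 105·15·14 ≤ 0 and hence z ≤ (1/2)[105 + √(11025 + 4·22050)] = (1/2)[105 + √99225] ≈ (1/2)(105 + 315) = 210.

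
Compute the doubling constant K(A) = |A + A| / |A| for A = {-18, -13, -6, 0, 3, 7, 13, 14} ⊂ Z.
K = |A + A| / |A| = 31/8

Enumerate A + A = {a + b : a, b ∈ A}. With |A| = 8, there are |A|^2 = 64 ordered sum pairs; collecting distinct values, A + A = {-36, -31, -26, -24, -19, -18, -15, -13, -12, -11, -10, -6, -5, -4, -3, 0, 1, 3, 6, 7, 8, 10, 13, 14, 16, 17, 20, 21, 26, 27, 28}, so |A + A| = 31. Thus K = 31/8. For comparison, the minimum possible |A + A| over all 8-element sets is 2·8 − 1 = 15 (so min K = 15/8), attained only by arithmetic progressions.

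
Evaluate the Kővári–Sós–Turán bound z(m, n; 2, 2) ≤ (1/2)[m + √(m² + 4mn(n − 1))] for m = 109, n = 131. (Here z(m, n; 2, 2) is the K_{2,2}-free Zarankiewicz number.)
z(109, 131; 2, 2) ≤ (1/2)[109 + √(109² + 4·109·131·130)] = (1/2)[109 + √7436961] = 1418.0396

Kővári–Sós–Turán: let r_1, ..., r_109 be the row sums and z = Σ r_i the total number of 1s. Each pair of columns can share at most one row with both entries 1 (else a 2×2 all-ones block appears), so Σ_i C(r_i, 2) ≤ C(131, 2) = 8515. By convexity Σ_i C(r_i, 2) ≥ 109·C(z/109, 2) = z(z − 109)/(2·109), giving z² − 109z − 109·131·130 ≤ 0 and hence z ≤ (1/2)[109 + √(11881 + 4·1856270)] = (1/2)[109 + √7436961] ≈ (1/2)(109 + 2727.0792) = 1418.0396.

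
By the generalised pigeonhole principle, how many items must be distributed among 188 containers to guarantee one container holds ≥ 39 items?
n = (39 − 1)·188 + 1 = 7145

By the generalised pigeonhole principle, to guarantee some box contains ≥ r objects we need more than (r − 1) · k objects total. Threshold: n = (r − 1) · k + 1. With r = 39 and k = 188: n = 38 · 188 + 1 = 7144 + 1 = 7145. For n = 7144 = 38 · 188, we can put exactly 38 objects in every box, avoiding 39 in any single one — so 7145 is tight.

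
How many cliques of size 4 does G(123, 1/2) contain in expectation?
E[# K_4] = C(123, 4) · (1/2)^C(4, 2) = 9078630 / 2^6 = 4539315/32 = 141853.59375

For each 4-subset S of vertices (there are C(123, 4) = 9078630 such S), let X_S = 1 if S induces a K_4 (all C(4, 2) = 6 edges present). Then P(X_S = 1) = (1/2)^6 = 1/64. By linearity of expectation, E[# K_4] = C(123, 4) · (1/2)^6 = 9078630 / 64 = 4539315/32 = 141853.59375.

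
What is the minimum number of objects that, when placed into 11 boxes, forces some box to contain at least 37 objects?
n = (37 − 1)·11 + 1 = 397

By the generalised pigeonhole principle, to guarantee some box contains ≥ r objects we need more than (r − 1) · k objects total. Threshold: n = (r − 1) · k + 1. With r = 37 and k = 11: n = 36 · 11 + 1 = 396 + 1 = 397. For n = 396 = 36 · 11, we can put exactly 36 objects in every box, avoiding 37 in any single one — so 397 is tight.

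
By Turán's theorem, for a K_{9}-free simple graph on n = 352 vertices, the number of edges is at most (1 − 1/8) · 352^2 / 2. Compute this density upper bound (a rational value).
Turán density bound = (7/8) · 352^2/2 = 54208

Turán's theorem: ex(n, K_{r+1}) is achieved by the complete r-partite Turán graph T(n, r) with parts as balanced as possible, and is at most (1 − 1/r) · n^2/2. For r = 8, n = 352: the density bound is (7/8) · 123904/2 = 54208. Since 8 ∣ 352, the Turán graph T(352, 8) has parts of equal size 44, and its edge count e(T(352, 8)) = 54208 attains the density bound exactly.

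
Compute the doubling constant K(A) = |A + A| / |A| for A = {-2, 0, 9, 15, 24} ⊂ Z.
K = |A + A| / |A| = 14/5

Enumerate A + A = {a + b : a, b ∈ A}. With |A| = 5, there are |A|^2 = 25 ordered sum pairs; collecting distinct values, A + A = {-4, -2, 0, 7, 9, 13, 15, 18, 22, 24, 30, 33, 39, 48}, so |A + A| = 14. Thus K = 14/5. For comparison, the minimum possible |A + A| over all 5-element sets is 2·5 − 1 = 9 (so min K = 9/5), attained only by arithmetic progressions.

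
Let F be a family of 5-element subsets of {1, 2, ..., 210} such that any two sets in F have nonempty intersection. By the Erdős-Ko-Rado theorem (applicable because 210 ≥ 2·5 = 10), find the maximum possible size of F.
max |F| = C(209, 4) = 77238876

The Erdős-Ko-Rado theorem states: for n ≥ 2k, an intersecting family of k-subsets of an n-element set has size at most C(n − 1, k − 1), with equality for 'star' families {A ⊆ [n] : |A| = k, i ∈ A} (fix an element i). For n = 210, k = 5: C(209, 4) = 77238876.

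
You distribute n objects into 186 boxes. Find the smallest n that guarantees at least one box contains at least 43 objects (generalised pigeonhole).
n = (43 − 1)·186 + 1 = 7813

By the generalised pigeonhole principle, to guarantee some box contains ≥ r objects we need more than (r − 1) · k objects total. Threshold: n = (r − 1) · k + 1. With r = 43 and k = 186: n = 42 · 186 + 1 = 7812 + 1 = 7813. For n = 7812 = 42 · 186, we can put exactly 42 objects in every box, avoiding 43 in any single one — so 7813 is tight.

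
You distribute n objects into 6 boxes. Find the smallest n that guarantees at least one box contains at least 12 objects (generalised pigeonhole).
n = (12 − 1)·6 + 1 = 67

By the generalised pigeonhole principle, to guarantee some box contains ≥ r objects we need more than (r − 1) · k objects total. Threshold: n = (r − 1) · k + 1. With r = 12 and k = 6: n = 11 · 6 + 1 = 66 + 1 = 67. For n = 66 = 11 · 6, we can put exactly 11 objects in every box, avoiding 12 in any single one — so 67 is tight.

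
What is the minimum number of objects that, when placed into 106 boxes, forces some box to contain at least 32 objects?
n = (32 − 1)·106 + 1 = 3287

By the generalised pigeonhole principle, to guarantee some box contains ≥ r objects we need more than (r − 1) · k objects total. Threshold: n = (r − 1) · k + 1. With r = 32 and k = 106: n = 31 · 106 + 1 = 3286 + 1 = 3287. For n = 3286 = 31 · 106, we can put exactly 31 objects in every box, avoiding 32 in any single one — so 3287 is tight.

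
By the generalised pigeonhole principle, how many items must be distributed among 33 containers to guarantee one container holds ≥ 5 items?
n = (5 − 1)·33 + 1 = 133

By the generalised pigeonhole principle, to guarantee some box contains ≥ r objects we need more than (r − 1) · k objects total. Threshold: n = (r − 1) · k + 1. With r = 5 and k = 33: n = 4 · 33 + 1 = 132 + 1 = 133. For n = 132 = 4 · 33, we can put exactly 4 objects in every box, avoiding 5 in any single one — so 133 is tight.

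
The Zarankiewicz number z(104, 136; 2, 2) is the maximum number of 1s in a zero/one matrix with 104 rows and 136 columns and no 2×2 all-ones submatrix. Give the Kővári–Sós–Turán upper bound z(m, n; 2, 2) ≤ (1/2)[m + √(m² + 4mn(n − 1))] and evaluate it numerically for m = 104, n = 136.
z(104, 136; 2, 2) ≤ (1/2)[104 + √(104² + 4·104·136·135)] = (1/2)[104 + √7648576] = 1434.803

Kővári–Sós–Turán: let r_1, ..., r_104 be the row sums and z = Σ r_i the total number of 1s. Each pair of columns can share at most one row with both entries 1 (else a 2×2 all-ones block appears), so Σ_i C(r_i, 2) ≤ C(136, 2) = 9180. By convexity Σ_i C(r_i, 2) ≥ 104·C(z/104, 2) = z(z − 104)/(2·104), giving z² − 104z − 104·136·135 ≤ 0 and hence z ≤ (1/2)[104 + √(10816 + 4·1909440)] = (1/2)[104 + √7648576] ≈ (1/2)(104 + 2765.6059) = 1434.803.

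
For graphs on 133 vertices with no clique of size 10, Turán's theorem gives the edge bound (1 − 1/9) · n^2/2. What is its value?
Turán density bound = (8/9) · 133^2/2 = 70756/9 ≈ 7861.7778

Turán's theorem: ex(n, K_{r+1}) is achieved by the complete r-partite Turán graph T(n, r) with parts as balanced as possible, and is at most (1 − 1/r) · n^2/2. For r = 9, n = 133: the density bound is (8/9) · 17689/2 = 70756/9 ≈ 7861.7778. The integer-valued extremum is e(T(133, 9)) = 7861, which is strictly less than the density bound 70756/9 since 9 ∤ 133 (the parts of T(133, 9) cannot all be equal).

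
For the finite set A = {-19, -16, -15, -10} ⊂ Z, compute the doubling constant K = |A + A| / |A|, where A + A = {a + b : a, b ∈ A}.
K = |A + A| / |A| = 10/4 = 5/2

Enumerate A + A = {a + b : a, b ∈ A}. With |A| = 4, there are |A|^2 = 16 ordered sum pairs; collecting distinct values, A + A = {-38, -35, -34, -32, -31, -30, -29, -26, -25, -20}, so |A + A| = 10. Thus K = 10/4 = 5/2. For comparison, the minimum possible |A + A| over all 4-element sets is 2·4 − 1 = 7 (so min K = 7/4), attained only by arithmetic progressions.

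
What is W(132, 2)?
W(132, 2) = 132 + 1 = 133

A 2-term AP is any pair of integers, so a monochromatic 2-AP exists iff some colour is used at least twice. With 132 colours, the colouring i ↦ i on {1, ..., 132} uses each colour once, avoiding any monochromatic pair, so W(132, 2) > 132. For {1, ..., 133}, pigeonhole forces two integers of the same colour, which form a monochromatic 2-AP. Hence W(132, 2) = 133.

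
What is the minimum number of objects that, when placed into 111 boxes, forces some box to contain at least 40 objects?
n = (40 − 1)·111 + 1 = 4330

By the generalised pigeonhole principle, to guarantee some box contains ≥ r objects we need more than (r − 1) · k objects total. Threshold: n = (r − 1) · k + 1. With r = 40 and k = 111: n = 39 · 111 + 1 = 4329 + 1 = 4330. For n = 4329 = 39 · 111, we can put exactly 39 objects in every box, avoiding 40 in any single one — so 4330 is tight.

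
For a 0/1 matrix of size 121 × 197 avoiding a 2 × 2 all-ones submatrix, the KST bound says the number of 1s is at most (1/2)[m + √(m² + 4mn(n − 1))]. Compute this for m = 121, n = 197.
z(121, 197; 2, 2) ≤ (1/2)[121 + √(121² + 4·121·197·196)] = (1/2)[121 + √18702849] = 2222.8395

Kővári–Sós–Turán: let r_1, ..., r_121 be the row sums and z = Σ r_i the total number of 1s. Each pair of columns can share at most one row with both entries 1 (else a 2×2 all-ones block appears), so Σ_i C(r_i, 2) ≤ C(197, 2) = 19306. By convexity Σ_i C(r_i, 2) ≥ 121·C(z/121, 2) = z(z − 121)/(2·121), giving z² − 121z − 121·197·196 ≤ 0 and hence z ≤ (1/2)[121 + √(14641 + 4·4672052)] = (1/2)[121 + √18702849] ≈ (1/2)(121 + 4324.6791) = 2222.8395.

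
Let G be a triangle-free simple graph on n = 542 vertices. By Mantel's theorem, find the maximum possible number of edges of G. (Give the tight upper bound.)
ex(542, K_3) = ⌊542^2/4⌋ = 73441

Mantel (1907): a triangle-free graph on n vertices has at most ⌊n^2/4⌋ edges, with equality for the complete bipartite graph K_{⌊n/2⌋, ⌈n/2⌉}. For n = 542: ⌊542^2/4⌋ = ⌊293764/4⌋ = 73441. The extremal graph is K_{271, 271}, which has 271·271 = 73441 edges.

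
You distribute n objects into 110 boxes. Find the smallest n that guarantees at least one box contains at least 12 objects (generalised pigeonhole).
n = (12 − 1)·110 + 1 = 1211

By the generalised pigeonhole principle, to guarantee some box contains ≥ r objects we need more than (r − 1) · k objects total. Threshold: n = (r − 1) · k + 1. With r = 12 and k = 110: n = 11 · 110 + 1 = 1210 + 1 = 1211. For n = 1210 = 11 · 110, we can put exactly 11 objects in every box, avoiding 12 in any single one — so 1211 is tight.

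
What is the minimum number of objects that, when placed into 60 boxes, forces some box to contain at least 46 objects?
n = (46 − 1)·60 + 1 = 2701

By the generalised pigeonhole principle, to guarantee some box contains ≥ r objects we need more than (r − 1) · k objects total. Threshold: n = (r − 1) · k + 1. With r = 46 and k = 60: n = 45 · 60 + 1 = 2700 + 1 = 2701. For n = 2700 = 45 · 60, we can put exactly 45 objects in every box, avoiding 46 in any single one — so 2701 is tight.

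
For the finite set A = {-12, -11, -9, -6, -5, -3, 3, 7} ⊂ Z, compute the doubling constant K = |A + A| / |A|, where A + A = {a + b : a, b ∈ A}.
K = |A + A| / |A| = 27/8

Enumerate A + A = {a + b : a, b ∈ A}. With |A| = 8, there are |A|^2 = 64 ordered sum pairs; collecting distinct values, A + A = {-24, -23, -22, -21, -20, -18, -17, -16, -15, -14, -12, -11, -10, -9, -8, -6, -5, -4, -3, -2, 0, 1, 2, 4, 6, 10, 14}, so |A + A| = 27. Thus K = 27/8. For comparison, the minimum possible |A + A| over all 8-element sets is 2·8 − 1 = 15 (so min K = 15/8), attained only by arithmetic progressions.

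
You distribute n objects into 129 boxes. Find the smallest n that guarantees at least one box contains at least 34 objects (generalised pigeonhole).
n = (34 − 1)·129 + 1 = 4258

By the generalised pigeonhole principle, to guarantee some box contains ≥ r objects we need more than (r − 1) · k objects total. Threshold: n = (r − 1) · k + 1. With r = 34 and k = 129: n = 33 · 129 + 1 = 4257 + 1 = 4258. For n = 4257 = 33 · 129, we can put exactly 33 objects in every box, avoiding 34 in any single one — so 4258 is tight.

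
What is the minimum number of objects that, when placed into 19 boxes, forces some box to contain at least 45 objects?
n = (45 − 1)·19 + 1 = 837

By the generalised pigeonhole principle, to guarantee some box contains ≥ r objects we need more than (r − 1) · k objects total. Threshold: n = (r − 1) · k + 1. With r = 45 and k = 19: n = 44 · 19 + 1 = 836 + 1 = 837. For n = 836 = 44 · 19, we can put exactly 44 objects in every box, avoiding 45 in any single one — so 837 is tight.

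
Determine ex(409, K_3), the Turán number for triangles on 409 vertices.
ex(409, K_3) = ⌊409^2/4⌋ = 41820

Mantel (1907): a triangle-free graph on n vertices has at most ⌊n^2/4⌋ edges, with equality for the complete bipartite graph K_{⌊n/2⌋, ⌈n/2⌉}. For n = 409: ⌊409^2/4⌋ = ⌊167281/4⌋ = 41820. The extremal graph is K_{204, 205}, which has 204·205 = 41820 edges.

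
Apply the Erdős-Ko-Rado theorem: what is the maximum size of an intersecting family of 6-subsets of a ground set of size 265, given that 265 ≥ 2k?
max |F| = C(264, 5) = 10287114552

The Erdős-Ko-Rado theorem states: for n ≥ 2k, an intersecting family of k-subsets of an n-element set has size at most C(n − 1, k − 1), with equality for 'star' families {A ⊆ [n] : |A| = k, i ∈ A} (fix an element i). For n = 265, k = 6: C(264, 5) = 10287114552.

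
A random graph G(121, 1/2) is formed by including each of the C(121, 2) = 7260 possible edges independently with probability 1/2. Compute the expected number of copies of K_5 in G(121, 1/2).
E[# K_5] = C(121, 5) · (1/2)^C(5, 2) = 198792594 / 2^10 = 99396297/512 ≈ 194133.392578

For each 5-subset S of vertices (there are C(121, 5) = 198792594 such S), let X_S = 1 if S induces a K_5 (all C(5, 2) = 10 edges present). Then P(X_S = 1) = (1/2)^10 = 1/1024. By linearity of expectation, E[# K_5] = C(121, 5) · (1/2)^10 = 198792594 / 1024 = 99396297/512 ≈ 194133.392578.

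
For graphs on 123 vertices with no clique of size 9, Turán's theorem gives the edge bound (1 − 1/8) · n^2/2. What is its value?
Turán density bound = (7/8) · 123^2/2 = 105903/16 ≈ 6618.9375

Turán's theorem: ex(n, K_{r+1}) is achieved by the complete r-partite Turán graph T(n, r) with parts as balanced as possible, and is at most (1 − 1/r) · n^2/2. For r = 8, n = 123: the density bound is (7/8) · 15129/2 = 105903/16 ≈ 6618.9375. The integer-valued extremum is e(T(123, 8)) = 6618, which is strictly less than the density bound 105903/16 since 8 ∤ 123 (the parts of T(123, 8) cannot all be equal).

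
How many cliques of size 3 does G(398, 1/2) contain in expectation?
E[# K_3] = C(398, 3) · (1/2)^C(3, 2) = 10428396 / 2^3 = 2607099/2 = 1303549.5

For each 3-subset S of vertices (there are C(398, 3) = 10428396 such S), let X_S = 1 if S induces a K_3 (all C(3, 2) = 3 edges present). Then P(X_S = 1) = (1/2)^3 = 1/8. By linearity of expectation, E[# K_3] = C(398, 3) · (1/2)^3 = 10428396 / 8 = 2607099/2 = 1303549.5.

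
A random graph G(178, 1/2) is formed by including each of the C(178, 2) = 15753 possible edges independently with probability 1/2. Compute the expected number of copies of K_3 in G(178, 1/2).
E[# K_3] = C(178, 3) · (1/2)^C(3, 2) = 924176 / 2^3 = 115522

For each 3-subset S of vertices (there are C(178, 3) = 924176 such S), let X_S = 1 if S induces a K_3 (all C(3, 2) = 3 edges present). Then P(X_S = 1) = (1/2)^3 = 1/8. By linearity of expectation, E[# K_3] = C(178, 3) · (1/2)^3 = 924176 / 8 = 115522.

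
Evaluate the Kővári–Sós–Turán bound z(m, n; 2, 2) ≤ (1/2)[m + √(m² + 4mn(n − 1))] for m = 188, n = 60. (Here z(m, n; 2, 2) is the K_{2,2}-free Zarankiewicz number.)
z(188, 60; 2, 2) ≤ (1/2)[188 + √(188² + 4·188·60·59)] = (1/2)[188 + √2697424] = 915.1918

Kővári–Sós–Turán: let r_1, ..., r_188 be the row sums and z = Σ r_i the total number of 1s. Each pair of columns can share at most one row with both entries 1 (else a 2×2 all-ones block appears), so Σ_i C(r_i, 2) ≤ C(60, 2) = 1770. By convexity Σ_i C(r_i, 2) ≥ 188·C(z/188, 2) = z(z − 188)/(2·188), giving z² − 188z − 188·60·59 ≤ 0 and hence z ≤ (1/2)[188 + √(35344 + 4·665520)] = (1/2)[188 + √2697424] ≈ (1/2)(188 + 1642.3836) = 915.1918.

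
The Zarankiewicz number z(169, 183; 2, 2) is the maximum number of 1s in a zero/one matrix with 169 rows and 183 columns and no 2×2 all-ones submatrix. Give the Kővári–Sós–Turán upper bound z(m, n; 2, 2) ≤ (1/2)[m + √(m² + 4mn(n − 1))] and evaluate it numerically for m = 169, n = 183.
z(169, 183; 2, 2) ≤ (1/2)[169 + √(169² + 4·169·183·182)] = (1/2)[169 + √22543417] = 2458.4954

Kővári–Sós–Turán: let r_1, ..., r_169 be the row sums and z = Σ r_i the total number of 1s. Each pair of columns can share at most one row with both entries 1 (else a 2×2 all-ones block appears), so Σ_i C(r_i, 2) ≤ C(183, 2) = 16653. By convexity Σ_i C(r_i, 2) ≥ 169·C(z/169, 2) = z(z − 169)/(2·169), giving z² − 169z − 169·183·182 ≤ 0 and hence z ≤ (1/2)[169 + √(28561 + 4·5628714)] = (1/2)[169 + √22543417] ≈ (1/2)(169 + 4747.9908) = 2458.4954.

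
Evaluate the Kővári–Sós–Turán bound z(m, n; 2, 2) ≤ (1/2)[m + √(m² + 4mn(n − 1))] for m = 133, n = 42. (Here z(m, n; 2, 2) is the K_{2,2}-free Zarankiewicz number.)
z(133, 42; 2, 2) ≤ (1/2)[133 + √(133² + 4·133·42·41)] = (1/2)[133 + √933793] = 549.6648

Kővári–Sós–Turán: let r_1, ..., r_133 be the row sums and z = Σ r_i the total number of 1s. Each pair of columns can share at most one row with both entries 1 (else a 2×2 all-ones block appears), so Σ_i C(r_i, 2) ≤ C(42, 2) = 861. By convexity Σ_i C(r_i, 2) ≥ 133·C(z/133, 2) = z(z − 133)/(2·133), giving z² − 133z − 133·42·41 ≤ 0 and hence z ≤ (1/2)[133 + √(17689 + 4·229026)] = (1/2)[133 + √933793] ≈ (1/2)(133 + 966.3297) = 549.6648.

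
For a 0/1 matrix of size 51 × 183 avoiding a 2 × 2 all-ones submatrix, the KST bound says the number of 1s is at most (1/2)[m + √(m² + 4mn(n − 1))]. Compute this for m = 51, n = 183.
z(51, 183; 2, 2) ≤ (1/2)[51 + √(51² + 4·51·183·182)] = (1/2)[51 + √6797025] = 1329.0552

Kővári–Sós–Turán: let r_1, ..., r_51 be the row sums and z = Σ r_i the total number of 1s. Each pair of columns can share at most one row with both entries 1 (else a 2×2 all-ones block appears), so Σ_i C(r_i, 2) ≤ C(183, 2) = 16653. By convexity Σ_i C(r_i, 2) ≥ 51·C(z/51, 2) = z(z − 51)/(2·51), giving z² − 51z − 51·183·182 ≤ 0 and hence z ≤ (1/2)[51 + √(2601 + 4·1698606)] = (1/2)[51 + √6797025] ≈ (1/2)(51 + 2607.1105) = 1329.0552.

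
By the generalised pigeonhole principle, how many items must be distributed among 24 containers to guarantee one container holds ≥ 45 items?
n = (45 − 1)·24 + 1 = 1057

By the generalised pigeonhole principle, to guarantee some box contains ≥ r objects we need more than (r − 1) · k objects total. Threshold: n = (r − 1) · k + 1. With r = 45 and k = 24: n = 44 · 24 + 1 = 1056 + 1 = 1057. For n = 1056 = 44 · 24, we can put exactly 44 objects in every box, avoiding 45 in any single one — so 1057 is tight.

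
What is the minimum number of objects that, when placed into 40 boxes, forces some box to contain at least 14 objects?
n = (14 − 1)·40 + 1 = 521

By the generalised pigeonhole principle, to guarantee some box contains ≥ r objects we need more than (r − 1) · k objects total. Threshold: n = (r − 1) · k + 1. With r = 14 and k = 40: n = 13 · 40 + 1 = 520 + 1 = 521. For n = 520 = 13 · 40, we can put exactly 13 objects in every box, avoiding 14 in any single one — so 521 is tight.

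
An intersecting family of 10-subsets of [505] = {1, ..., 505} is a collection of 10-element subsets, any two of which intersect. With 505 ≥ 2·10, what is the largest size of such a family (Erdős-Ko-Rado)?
max |F| = C(504, 9) = 5381643059774987600

Erdős-Ko-Rado (1961): when n ≥ 2k, max |F| = C(n−1, k−1). The bound is attained by the star {A : i ∈ A} for any fixed i ∈ [n]. Here C(505−1, 10−1) = C(504, 9) = 5381643059774987600.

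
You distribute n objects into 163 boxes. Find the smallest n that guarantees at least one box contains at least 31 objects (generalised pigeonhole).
n = (31 − 1)·163 + 1 = 4891

By the generalised pigeonhole principle, to guarantee some box contains ≥ r objects we need more than (r − 1) · k objects total. Threshold: n = (r − 1) · k + 1. With r = 31 and k = 163: n = 30 · 163 + 1 = 4890 + 1 = 4891. For n = 4890 = 30 · 163, we can put exactly 30 objects in every box, avoiding 31 in any single one — so 4891 is tight.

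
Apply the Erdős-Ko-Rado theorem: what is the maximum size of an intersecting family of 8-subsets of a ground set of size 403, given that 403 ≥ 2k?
max |F| = C(402, 7) = 319404875478480

The Erdős-Ko-Rado theorem states: for n ≥ 2k, an intersecting family of k-subsets of an n-element set has size at most C(n − 1, k − 1), with equality for 'star' families {A ⊆ [n] : |A| = k, i ∈ A} (fix an element i). For n = 403, k = 8: C(402, 7) = 319404875478480.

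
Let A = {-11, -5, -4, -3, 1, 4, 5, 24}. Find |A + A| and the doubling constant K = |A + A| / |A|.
K = |A + A| / |A| = 29/8

Enumerate A + A = {a + b : a, b ∈ A}. With |A| = 8, there are |A|^2 = 64 ordered sum pairs; collecting distinct values, A + A = {-22, -16, -15, -14, -10, -9, -8, -7, -6, -4, -3, -2, -1, 0, 1, 2, 5, 6, 8, 9, 10, 13, 19, 20, 21, 25, 28, 29, 48}, so |A + A| = 29. Thus K = 29/8. For comparison, the minimum possible |A + A| over all 8-element sets is 2·8 − 1 = 15 (so min K = 15/8), attained only by arithmetic progressions.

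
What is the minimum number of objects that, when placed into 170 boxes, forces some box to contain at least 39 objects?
n = (39 − 1)·170 + 1 = 6461

By the generalised pigeonhole principle, to guarantee some box contains ≥ r objects we need more than (r − 1) · k objects total. Threshold: n = (r − 1) · k + 1. With r = 39 and k = 170: n = 38 · 170 + 1 = 6460 + 1 = 6461. For n = 6460 = 38 · 170, we can put exactly 38 objects in every box, avoiding 39 in any single one — so 6461 is tight.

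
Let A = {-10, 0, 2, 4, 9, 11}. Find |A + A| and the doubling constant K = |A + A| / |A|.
K = |A + A| / |A| = 18/6 = 3

Enumerate A + A = {a + b : a, b ∈ A}. With |A| = 6, there are |A|^2 = 36 ordered sum pairs; collecting distinct values, A + A = {-20, -10, -8, -6, -1, 0, 1, 2, 4, 6, 8, 9, 11, 13, 15, 18, 20, 22}, so |A + A| = 18. Thus K = 18/6 = 3. For comparison, the minimum possible |A + A| over all 6-element sets is 2·6 − 1 = 11 (so min K = 11/6), attained only by arithmetic progressions.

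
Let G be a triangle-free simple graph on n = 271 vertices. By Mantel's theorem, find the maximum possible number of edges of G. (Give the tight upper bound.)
ex(271, K_3) = ⌊271^2/4⌋ = 18360

Mantel (1907): a triangle-free graph on n vertices has at most ⌊n^2/4⌋ edges, with equality for the complete bipartite graph K_{⌊n/2⌋, ⌈n/2⌉}. For n = 271: ⌊271^2/4⌋ = ⌊73441/4⌋ = 18360. The extremal graph is K_{135, 136}, which has 135·136 = 18360 edges.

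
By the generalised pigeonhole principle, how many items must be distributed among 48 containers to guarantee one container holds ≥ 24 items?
n = (24 − 1)·48 + 1 = 1105

By the generalised pigeonhole principle, to guarantee some box contains ≥ r objects we need more than (r − 1) · k objects total. Threshold: n = (r − 1) · k + 1. With r = 24 and k = 48: n = 23 · 48 + 1 = 1104 + 1 = 1105. For n = 1104 = 23 · 48, we can put exactly 23 objects in every box, avoiding 24 in any single one — so 1105 is tight.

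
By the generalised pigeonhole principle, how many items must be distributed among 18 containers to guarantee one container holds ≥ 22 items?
n = (22 − 1)·18 + 1 = 379

By the generalised pigeonhole principle, to guarantee some box contains ≥ r objects we need more than (r − 1) · k objects total. Threshold: n = (r − 1) · k + 1. With r = 22 and k = 18: n = 21 · 18 + 1 = 378 + 1 = 379. For n = 378 = 21 · 18, we can put exactly 21 objects in every box, avoiding 22 in any single one — so 379 is tight.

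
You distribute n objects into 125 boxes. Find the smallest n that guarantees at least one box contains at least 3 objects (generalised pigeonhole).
n = (3 − 1)·125 + 1 = 251

By the generalised pigeonhole principle, to guarantee some box contains ≥ r objects we need more than (r − 1) · k objects total. Threshold: n = (r − 1) · k + 1. With r = 3 and k = 125: n = 2 · 125 + 1 = 250 + 1 = 251. For n = 250 = 2 · 125, we can put exactly 2 objects in every box, avoiding 3 in any single one — so 251 is tight.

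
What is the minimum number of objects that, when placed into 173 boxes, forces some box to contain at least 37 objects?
n = (37 − 1)·173 + 1 = 6229

By the generalised pigeonhole principle, to guarantee some box contains ≥ r objects we need more than (r − 1) · k objects total. Threshold: n = (r − 1) · k + 1. With r = 37 and k = 173: n = 36 · 173 + 1 = 6228 + 1 = 6229. For n = 6228 = 36 · 173, we can put exactly 36 objects in every box, avoiding 37 in any single one — so 6229 is tight.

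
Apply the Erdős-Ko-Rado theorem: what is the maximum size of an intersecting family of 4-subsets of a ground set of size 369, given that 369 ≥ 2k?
max |F| = C(368, 3) = 8238416

Erdős-Ko-Rado (1961): when n ≥ 2k, max |F| = C(n−1, k−1). The bound is attained by the star {A : i ∈ A} for any fixed i ∈ [n]. Here C(369−1, 4−1) = C(368, 3) = 8238416.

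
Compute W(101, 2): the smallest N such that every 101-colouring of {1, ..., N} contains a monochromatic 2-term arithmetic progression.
W(101, 2) = 101 + 1 = 102

A 2-term AP is any pair of integers, so a monochromatic 2-AP exists iff some colour is used at least twice. With 101 colours, the colouring i ↦ i on {1, ..., 101} uses each colour once, avoiding any monochromatic pair, so W(101, 2) > 101. For {1, ..., 102}, pigeonhole forces two integers of the same colour, which form a monochromatic 2-AP. Hence W(101, 2) = 102.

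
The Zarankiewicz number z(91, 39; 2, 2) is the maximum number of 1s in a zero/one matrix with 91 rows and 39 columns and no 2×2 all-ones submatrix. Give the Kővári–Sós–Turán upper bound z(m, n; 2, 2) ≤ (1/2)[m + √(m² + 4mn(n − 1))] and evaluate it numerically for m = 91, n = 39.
z(91, 39; 2, 2) ≤ (1/2)[91 + √(91² + 4·91·39·38)] = (1/2)[91 + √547729] = 415.5436

Kővári–Sós–Turán: let r_1, ..., r_91 be the row sums and z = Σ r_i the total number of 1s. Each pair of columns can share at most one row with both entries 1 (else a 2×2 all-ones block appears), so Σ_i C(r_i, 2) ≤ C(39, 2) = 741. By convexity Σ_i C(r_i, 2) ≥ 91·C(z/91, 2) = z(z − 91)/(2·91), giving z² − 91z − 91·39·38 ≤ 0 and hence z ≤ (1/2)[91 + √(8281 + 4·134862)] = (1/2)[91 + √547729] ≈ (1/2)(91 + 740.0872) = 415.5436.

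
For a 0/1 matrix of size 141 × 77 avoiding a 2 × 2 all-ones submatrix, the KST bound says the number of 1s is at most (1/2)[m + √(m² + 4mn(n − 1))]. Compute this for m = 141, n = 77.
z(141, 77; 2, 2) ≤ (1/2)[141 + √(141² + 4·141·77·76)] = (1/2)[141 + √3320409] = 981.5995

Kővári–Sós–Turán: let r_1, ..., r_141 be the row sums and z = Σ r_i the total number of 1s. Each pair of columns can share at most one row with both entries 1 (else a 2×2 all-ones block appears), so Σ_i C(r_i, 2) ≤ C(77, 2) = 2926. By convexity Σ_i C(r_i, 2) ≥ 141·C(z/141, 2) = z(z − 141)/(2·141), giving z² − 141z − 141·77·76 ≤ 0 and hence z ≤ (1/2)[141 + √(19881 + 4·825132)] = (1/2)[141 + √3320409] ≈ (1/2)(141 + 1822.1989) = 981.5995.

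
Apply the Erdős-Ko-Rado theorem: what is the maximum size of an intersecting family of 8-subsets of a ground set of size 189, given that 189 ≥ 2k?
max |F| = C(188, 7) = 1470936391496

Erdős-Ko-Rado (1961): when n ≥ 2k, max |F| = C(n−1, k−1). The bound is attained by the star {A : i ∈ A} for any fixed i ∈ [n]. Here C(189−1, 8−1) = C(188, 7) = 1470936391496.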